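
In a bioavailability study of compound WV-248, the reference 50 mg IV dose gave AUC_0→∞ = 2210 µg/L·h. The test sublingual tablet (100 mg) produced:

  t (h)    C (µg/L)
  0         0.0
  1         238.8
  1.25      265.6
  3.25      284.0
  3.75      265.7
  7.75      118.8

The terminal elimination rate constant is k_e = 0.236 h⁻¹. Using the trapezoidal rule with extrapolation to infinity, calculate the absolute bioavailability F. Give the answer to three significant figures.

F = 0.485

Trapezoidal AUC_0→7.75 (sublingual tablet):
  [0→1]: (0.0+238.8)/2 × 1 = 119.4
  [1→1.25]: (238.8+265.6)/2 × 0.25 = 63.05
  [1.25→3.25]: (265.6+284.0)/2 × 2 = 549.6
  [3.25→3.75]: (284.0+265.7)/2 × 0.5 = 137.425
  [3.75→7.75]: (265.7+118.8)/2 × 4 = 769.0
  Sum = 1638.475 µg/L·h
Tail: C_last/k_e = 118.8/0.236 = 503.390
AUC_0→∞ (sublingual tablet) = 1638.475 + 503.390 = 2141.865 µg/L·h
F = (AUC_ev/D_ev)/(AUC_iv/D_iv) = (2141.865/100)/(2210/50) = 21.41865/44.2 = 0.4846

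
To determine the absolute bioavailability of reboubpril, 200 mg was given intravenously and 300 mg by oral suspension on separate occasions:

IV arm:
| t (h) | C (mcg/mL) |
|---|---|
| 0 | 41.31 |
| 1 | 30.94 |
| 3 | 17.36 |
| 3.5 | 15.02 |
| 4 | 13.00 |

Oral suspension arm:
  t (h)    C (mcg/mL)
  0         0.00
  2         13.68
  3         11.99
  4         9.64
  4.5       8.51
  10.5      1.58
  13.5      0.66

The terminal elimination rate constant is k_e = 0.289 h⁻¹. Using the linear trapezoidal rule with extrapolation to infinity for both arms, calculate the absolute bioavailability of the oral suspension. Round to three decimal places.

F = 0.359

Trapezoidal AUC_0→4 (IV):
  [0→1]: (41.31+30.94)/2 × 1 = 36.125
  [1→3]: (30.94+17.36)/2 × 2 = 48.3
  [3→3.5]: (17.36+15.02)/2 × 0.5 = 8.095
  [3.5→4]: (15.02+13.00)/2 × 0.5 = 7.005
  Sum = 99.525 mcg/mL·h
IV tail: 13.00/0.289 = 44.983; AUC_iv,0→∞ = 99.525 + 44.983 = 144.508 mcg/mL·h
Trapezoidal AUC_0→13.5 (oral suspension):
  [0→2]: (0.00+13.68)/2 × 2 = 13.68
  [2→3]: (13.68+11.99)/2 × 1 = 12.835
  [3→4]: (11.99+9.64)/2 × 1 = 10.815
  [4→4.5]: (9.64+8.51)/2 × 0.5 = 4.5375
  [4.5→10.5]: (8.51+1.58)/2 × 6 = 30.27
  [10.5→13.5]: (1.58+0.66)/2 × 3 = 3.36
  Sum = 75.4975 mcg/mL·h
oral suspension tail: 0.66/0.289 = 2.284; AUC_ev,0→∞ = 75.4975 + 2.284 = 77.7815 mcg/mL·h
F = (AUC_ev/D_ev)/(AUC_iv/D_iv) = (77.7815/300)/(144.508/200) = 0.259272/0.72254 = 0.3588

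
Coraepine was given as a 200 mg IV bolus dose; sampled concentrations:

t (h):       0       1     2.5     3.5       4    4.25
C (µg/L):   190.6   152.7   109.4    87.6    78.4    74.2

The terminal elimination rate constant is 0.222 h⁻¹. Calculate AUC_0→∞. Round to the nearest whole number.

AUC = 862 µg/L·h

Trapezoidal AUC_0→4.25:
  [0→1]: (190.6+152.7)/2 × 1 = 171.65
  [1→2.5]: (152.7+109.4)/2 × 1.5 = 196.575
  [2.5→3.5]: (109.4+87.6)/2 × 1 = 98.5
  [3.5→4]: (87.6+78.4)/2 × 0.5 = 41.5
  [4→4.25]: (78.4+74.2)/2 × 0.25 = 19.075
  Sum = 527.3 µg/L·h
Extrapolated tail: C_last / k_e = 74.2 / 0.222 = 334.234
AUC_0→∞ = 527.3 + 334.234 = 861.534 µg/L·h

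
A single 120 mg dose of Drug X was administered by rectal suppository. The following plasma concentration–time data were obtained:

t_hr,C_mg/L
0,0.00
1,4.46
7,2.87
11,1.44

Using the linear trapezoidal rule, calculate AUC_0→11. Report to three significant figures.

AUC = 32.8 mg/L·hr

Trapezoidal AUC_0→11:
  [0→1]: (0.00+4.46)/2 × 1 = 2.23
  [1→7]: (4.46+2.87)/2 × 6 = 21.99
  [7→11]: (2.87+1.44)/2 × 4 = 8.62
  Sum = 32.84 mg/L·hr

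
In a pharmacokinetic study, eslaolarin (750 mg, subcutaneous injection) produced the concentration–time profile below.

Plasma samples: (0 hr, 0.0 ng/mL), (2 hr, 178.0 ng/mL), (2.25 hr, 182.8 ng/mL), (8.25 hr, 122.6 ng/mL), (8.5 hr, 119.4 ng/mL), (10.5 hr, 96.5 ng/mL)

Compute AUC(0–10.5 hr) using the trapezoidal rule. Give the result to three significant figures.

AUC = 1390 ng/mL·hr

Trapezoidal AUC_0→10.5:
  [0→2]: (0.0+178.0)/2 × 2 = 178.0
  [2→2.25]: (178.0+182.8)/2 × 0.25 = 45.1
  [2.25→8.25]: (182.8+122.6)/2 × 6 = 916.2
  [8.25→8.5]: (122.6+119.4)/2 × 0.25 = 30.25
  [8.5→10.5]: (119.4+96.5)/2 × 2 = 215.9
  Sum = 1385.45 ng/mL·hr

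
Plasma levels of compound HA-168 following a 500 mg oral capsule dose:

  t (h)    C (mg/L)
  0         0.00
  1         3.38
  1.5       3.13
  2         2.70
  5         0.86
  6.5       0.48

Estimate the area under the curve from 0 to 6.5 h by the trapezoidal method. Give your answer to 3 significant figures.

AUC = 11.1 mg/L·h

Trapezoidal AUC_0→6.5:
  [0→1]: (0.00+3.38)/2 × 1 = 1.69
  [1→1.5]: (3.38+3.13)/2 × 0.5 = 1.6275
  [1.5→2]: (3.13+2.70)/2 × 0.5 = 1.4575
  [2→5]: (2.70+0.86)/2 × 3 = 5.34
  [5→6.5]: (0.86+0.48)/2 × 1.5 = 1.005
  Sum = 11.12 mg/L·h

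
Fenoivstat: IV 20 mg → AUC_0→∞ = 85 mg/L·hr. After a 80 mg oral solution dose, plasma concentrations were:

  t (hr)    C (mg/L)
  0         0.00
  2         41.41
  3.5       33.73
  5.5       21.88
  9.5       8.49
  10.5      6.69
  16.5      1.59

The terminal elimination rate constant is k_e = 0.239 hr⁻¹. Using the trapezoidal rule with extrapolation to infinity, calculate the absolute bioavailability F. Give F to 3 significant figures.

Trapezoidal AUC_0→16.5 (oral solution):
  [0→2]: (0.00+41.41)/2 × 2 = 41.41
  [2→3.5]: (41.41+33.73)/2 × 1.5 = 56.355
  [3.5→5.5]: (33.73+21.88)/2 × 2 = 55.61
  [5.5→9.5]: (21.88+8.49)/2 × 4 = 60.74
  [9.5→10.5]: (8.49+6.69)/2 × 1 = 7.59
  [10.5→16.5]: (6.69+1.59)/2 × 6 = 24.84
  Sum = 246.545 mg/L·hr
Tail: C_last/k_e = 1.59/0.239 = 6.653
AUC_0→∞ (oral solution) = 246.545 + 6.653 = 253.198 mg/L·hr
F = (AUC_ev/D_ev)/(AUC_iv/D_iv) = (253.198/80)/(85/20) = 3.164975/4.25 = 0.7447

F = 0.745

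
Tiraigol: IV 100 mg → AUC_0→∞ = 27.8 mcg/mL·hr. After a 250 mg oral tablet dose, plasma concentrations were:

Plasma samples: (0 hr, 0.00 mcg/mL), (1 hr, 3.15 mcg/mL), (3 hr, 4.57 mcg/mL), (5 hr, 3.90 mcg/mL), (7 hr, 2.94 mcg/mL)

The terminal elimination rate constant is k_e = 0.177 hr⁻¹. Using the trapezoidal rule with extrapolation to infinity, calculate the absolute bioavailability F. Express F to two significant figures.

F = 0.59

Trapezoidal AUC_0→7 (oral tablet):
  [0→1]: (0.00+3.15)/2 × 1 = 1.575
  [1→3]: (3.15+4.57)/2 × 2 = 7.72
  [3→5]: (4.57+3.90)/2 × 2 = 8.47
  [5→7]: (3.90+2.94)/2 × 2 = 6.84
  Sum = 24.605 mcg/mL·hr
Tail: C_last/k_e = 2.94/0.177 = 16.610
AUC_0→∞ (oral tablet) = 24.605 + 16.610 = 41.215 mcg/mL·hr
F = (AUC_ev/D_ev)/(AUC_iv/D_iv) = (41.215/250)/(27.8/100) = 0.16486/0.278 = 0.5930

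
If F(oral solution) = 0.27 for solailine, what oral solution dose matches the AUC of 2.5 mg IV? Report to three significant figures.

For equal systemic exposure: F × D_ev = D_iv
D_ev = D_iv / F = 2.5 / 0.27 = 9.25926 mg

D_oral = 9.26 mg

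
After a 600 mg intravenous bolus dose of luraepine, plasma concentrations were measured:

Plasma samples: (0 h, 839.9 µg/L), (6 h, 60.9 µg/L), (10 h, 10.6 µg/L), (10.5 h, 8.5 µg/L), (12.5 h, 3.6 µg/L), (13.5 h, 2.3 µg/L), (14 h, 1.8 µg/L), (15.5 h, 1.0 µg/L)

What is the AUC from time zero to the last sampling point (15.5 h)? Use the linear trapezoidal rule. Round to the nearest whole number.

Trapezoidal AUC_0→15.5:
  [0→6]: (839.9+60.9)/2 × 6 = 2702.4
  [6→10]: (60.9+10.6)/2 × 4 = 143.0
  [10→10.5]: (10.6+8.5)/2 × 0.5 = 4.775
  [10.5→12.5]: (8.5+3.6)/2 × 2 = 12.1
  [12.5→13.5]: (3.6+2.3)/2 × 1 = 2.95
  [13.5→14]: (2.3+1.8)/2 × 0.5 = 1.025
  [14→15.5]: (1.8+1.0)/2 × 1.5 = 2.1
  Sum = 2868.35 µg/L·h

AUC = 2868 µg/L·h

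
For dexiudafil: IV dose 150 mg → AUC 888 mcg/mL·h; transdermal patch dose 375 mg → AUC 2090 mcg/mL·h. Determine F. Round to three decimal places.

F = 0.941

F = (AUC_ev / D_ev) / (AUC_iv / D_iv)
  = (2090/375) / (888/150)
  = 5.57333 / 5.92 = 0.9414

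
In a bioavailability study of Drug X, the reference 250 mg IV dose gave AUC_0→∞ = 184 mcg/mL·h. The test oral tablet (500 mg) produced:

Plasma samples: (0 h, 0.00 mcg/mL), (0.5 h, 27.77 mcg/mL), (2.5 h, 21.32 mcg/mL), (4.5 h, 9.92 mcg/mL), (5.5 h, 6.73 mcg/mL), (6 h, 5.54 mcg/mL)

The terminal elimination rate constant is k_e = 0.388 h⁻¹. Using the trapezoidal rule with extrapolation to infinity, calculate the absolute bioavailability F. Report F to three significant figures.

Trapezoidal AUC_0→6 (oral tablet):
  [0→0.5]: (0.00+27.77)/2 × 0.5 = 6.9425
  [0.5→2.5]: (27.77+21.32)/2 × 2 = 49.09
  [2.5→4.5]: (21.32+9.92)/2 × 2 = 31.24
  [4.5→5.5]: (9.92+6.73)/2 × 1 = 8.325
  [5.5→6]: (6.73+5.54)/2 × 0.5 = 3.0675
  Sum = 98.665 mcg/mL·h
Tail: C_last/k_e = 5.54/0.388 = 14.278
AUC_0→∞ (oral tablet) = 98.665 + 14.278 = 112.943 mcg/mL·h
F = (AUC_ev/D_ev)/(AUC_iv/D_iv) = (112.943/500)/(184/250) = 0.225886/0.736 = 0.3069

F = 0.307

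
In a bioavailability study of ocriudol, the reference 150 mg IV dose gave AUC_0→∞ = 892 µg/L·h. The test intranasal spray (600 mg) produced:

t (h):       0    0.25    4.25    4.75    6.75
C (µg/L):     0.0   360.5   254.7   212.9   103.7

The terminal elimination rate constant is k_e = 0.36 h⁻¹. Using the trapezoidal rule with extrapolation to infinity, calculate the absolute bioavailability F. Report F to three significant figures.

F = 0.560

Trapezoidal AUC_0→6.75 (intranasal spray):
  [0→0.25]: (0.0+360.5)/2 × 0.25 = 45.0625
  [0.25→4.25]: (360.5+254.7)/2 × 4 = 1230.4
  [4.25→4.75]: (254.7+212.9)/2 × 0.5 = 116.9
  [4.75→6.75]: (212.9+103.7)/2 × 2 = 316.6
  Sum = 1708.9625 µg/L·h
Tail: C_last/k_e = 103.7/0.36 = 288.056
AUC_0→∞ (intranasal spray) = 1708.9625 + 288.056 = 1997.0185 µg/L·h
F = (AUC_ev/D_ev)/(AUC_iv/D_iv) = (1997.0185/600)/(892/150) = 3.32836/5.94667 = 0.5597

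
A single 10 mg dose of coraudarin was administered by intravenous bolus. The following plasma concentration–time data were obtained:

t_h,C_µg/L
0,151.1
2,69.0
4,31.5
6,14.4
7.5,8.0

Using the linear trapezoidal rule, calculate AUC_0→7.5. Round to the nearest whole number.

AUC = 383 µg/L·h

Trapezoidal AUC_0→7.5:
  [0→2]: (151.1+69.0)/2 × 2 = 220.1
  [2→4]: (69.0+31.5)/2 × 2 = 100.5
  [4→6]: (31.5+14.4)/2 × 2 = 45.9
  [6→7.5]: (14.4+8.0)/2 × 1.5 = 16.8
  Sum = 383.3 µg/L·h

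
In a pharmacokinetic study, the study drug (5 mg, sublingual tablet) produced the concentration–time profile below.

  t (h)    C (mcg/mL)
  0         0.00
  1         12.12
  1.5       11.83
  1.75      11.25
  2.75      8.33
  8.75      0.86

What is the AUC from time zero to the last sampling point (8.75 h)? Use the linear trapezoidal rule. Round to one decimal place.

Trapezoidal AUC_0→8.75:
  [0→1]: (0.00+12.12)/2 × 1 = 6.06
  [1→1.5]: (12.12+11.83)/2 × 0.5 = 5.9875
  [1.5→1.75]: (11.83+11.25)/2 × 0.25 = 2.885
  [1.75→2.75]: (11.25+8.33)/2 × 1 = 9.79
  [2.75→8.75]: (8.33+0.86)/2 × 6 = 27.57
  Sum = 52.2925 mcg/mL·h

AUC = 52.3 mcg/mL·h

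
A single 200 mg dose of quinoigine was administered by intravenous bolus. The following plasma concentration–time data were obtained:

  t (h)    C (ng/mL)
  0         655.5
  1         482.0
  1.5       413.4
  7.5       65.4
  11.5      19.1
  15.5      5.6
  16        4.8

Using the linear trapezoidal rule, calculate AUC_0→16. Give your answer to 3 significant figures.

AUC = 2450 ng/mL·h

Trapezoidal AUC_0→16:
  [0→1]: (655.5+482.0)/2 × 1 = 568.75
  [1→1.5]: (482.0+413.4)/2 × 0.5 = 223.85
  [1.5→7.5]: (413.4+65.4)/2 × 6 = 1436.4
  [7.5→11.5]: (65.4+19.1)/2 × 4 = 169.0
  [11.5→15.5]: (19.1+5.6)/2 × 4 = 49.4
  [15.5→16]: (5.6+4.8)/2 × 0.5 = 2.6
  Sum = 2450.0 ng/mL·h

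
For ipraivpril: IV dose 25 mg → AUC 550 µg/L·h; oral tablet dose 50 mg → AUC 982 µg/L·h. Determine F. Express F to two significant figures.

F = 0.89

F = (AUC_ev / D_ev) / (AUC_iv / D_iv)
  = (982/50) / (550/25)
  = 19.64 / 22 = 0.8927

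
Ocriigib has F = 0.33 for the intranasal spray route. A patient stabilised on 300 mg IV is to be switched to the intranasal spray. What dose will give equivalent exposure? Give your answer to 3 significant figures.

D_intranasal = 909 mg

For equal systemic exposure: F × D_ev = D_iv
D_ev = D_iv / F = 300 / 0.33 = 909.091 mg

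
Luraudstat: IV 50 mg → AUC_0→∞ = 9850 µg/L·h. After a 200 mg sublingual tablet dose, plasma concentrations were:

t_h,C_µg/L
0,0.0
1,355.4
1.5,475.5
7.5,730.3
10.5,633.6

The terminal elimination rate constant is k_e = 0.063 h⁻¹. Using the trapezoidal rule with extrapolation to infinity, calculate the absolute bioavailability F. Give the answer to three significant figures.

Trapezoidal AUC_0→10.5 (sublingual tablet):
  [0→1]: (0.0+355.4)/2 × 1 = 177.7
  [1→1.5]: (355.4+475.5)/2 × 0.5 = 207.725
  [1.5→7.5]: (475.5+730.3)/2 × 6 = 3617.4
  [7.5→10.5]: (730.3+633.6)/2 × 3 = 2045.85
  Sum = 6048.675 µg/L·h
Tail: C_last/k_e = 633.6/0.063 = 10057.143
AUC_0→∞ (sublingual tablet) = 6048.675 + 10057.143 = 16105.818 µg/L·h
F = (AUC_ev/D_ev)/(AUC_iv/D_iv) = (16105.818/200)/(9850/50) = 80.52909/197 = 0.4088

F = 0.409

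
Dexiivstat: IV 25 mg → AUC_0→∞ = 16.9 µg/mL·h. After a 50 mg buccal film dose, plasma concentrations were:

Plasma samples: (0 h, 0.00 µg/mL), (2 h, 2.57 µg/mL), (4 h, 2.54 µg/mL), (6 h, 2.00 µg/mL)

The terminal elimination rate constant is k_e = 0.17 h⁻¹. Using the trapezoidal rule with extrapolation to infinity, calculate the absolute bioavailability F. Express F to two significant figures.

F = 0.71

Trapezoidal AUC_0→6 (buccal film):
  [0→2]: (0.00+2.57)/2 × 2 = 2.57
  [2→4]: (2.57+2.54)/2 × 2 = 5.11
  [4→6]: (2.54+2.00)/2 × 2 = 4.54
  Sum = 12.22 µg/mL·h
Tail: C_last/k_e = 2.00/0.17 = 11.765
AUC_0→∞ (buccal film) = 12.22 + 11.765 = 23.985 µg/mL·h
F = (AUC_ev/D_ev)/(AUC_iv/D_iv) = (23.985/50)/(16.9/25) = 0.4797/0.676 = 0.7096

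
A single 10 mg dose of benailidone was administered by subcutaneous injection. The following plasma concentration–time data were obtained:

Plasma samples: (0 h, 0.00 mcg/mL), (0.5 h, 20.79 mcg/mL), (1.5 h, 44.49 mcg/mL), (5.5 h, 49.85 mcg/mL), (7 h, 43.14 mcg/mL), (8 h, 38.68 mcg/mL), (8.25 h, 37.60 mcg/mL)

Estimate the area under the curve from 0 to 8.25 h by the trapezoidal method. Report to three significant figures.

AUC = 347 mcg/mL·h

Trapezoidal AUC_0→8.25:
  [0→0.5]: (0.00+20.79)/2 × 0.5 = 5.1975
  [0.5→1.5]: (20.79+44.49)/2 × 1 = 32.64
  [1.5→5.5]: (44.49+49.85)/2 × 4 = 188.68
  [5.5→7]: (49.85+43.14)/2 × 1.5 = 69.7425
  [7→8]: (43.14+38.68)/2 × 1 = 40.91
  [8→8.25]: (38.68+37.60)/2 × 0.25 = 9.535
  Sum = 346.705 mcg/mL·h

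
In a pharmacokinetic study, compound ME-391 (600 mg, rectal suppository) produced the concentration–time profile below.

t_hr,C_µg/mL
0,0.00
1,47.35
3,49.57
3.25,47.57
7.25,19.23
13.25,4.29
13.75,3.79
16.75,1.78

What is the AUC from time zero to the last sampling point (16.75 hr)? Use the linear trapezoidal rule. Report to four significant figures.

Trapezoidal AUC_0→16.75:
  [0→1]: (0.00+47.35)/2 × 1 = 23.675
  [1→3]: (47.35+49.57)/2 × 2 = 96.92
  [3→3.25]: (49.57+47.57)/2 × 0.25 = 12.1425
  [3.25→7.25]: (47.57+19.23)/2 × 4 = 133.6
  [7.25→13.25]: (19.23+4.29)/2 × 6 = 70.56
  [13.25→13.75]: (4.29+3.79)/2 × 0.5 = 2.02
  [13.75→16.75]: (3.79+1.78)/2 × 3 = 8.355
  Sum = 347.2725 µg/mL·hr

AUC = 347.3 µg/mL·hr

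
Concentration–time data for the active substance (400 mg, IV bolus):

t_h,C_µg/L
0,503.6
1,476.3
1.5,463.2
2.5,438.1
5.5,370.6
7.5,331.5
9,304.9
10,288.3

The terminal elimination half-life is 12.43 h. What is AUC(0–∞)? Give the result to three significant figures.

Trapezoidal AUC_0→10:
  [0→1]: (503.6+476.3)/2 × 1 = 489.95
  [1→1.5]: (476.3+463.2)/2 × 0.5 = 234.875
  [1.5→2.5]: (463.2+438.1)/2 × 1 = 450.65
  [2.5→5.5]: (438.1+370.6)/2 × 3 = 1213.05
  [5.5→7.5]: (370.6+331.5)/2 × 2 = 702.1
  [7.5→9]: (331.5+304.9)/2 × 1.5 = 477.3
  [9→10]: (304.9+288.3)/2 × 1 = 296.6
  Sum = 3864.525 µg/L·h
k_e = ln2 / t½ = 0.693147 / 12.43 = 0.0558 h^-1
Extrapolated tail: C_last / k_e = 288.3 / 0.0558 = 5166.667
AUC_0→∞ = 3864.525 + 5166.667 = 9031.192 µg/L·h

AUC = 9030 µg/L·h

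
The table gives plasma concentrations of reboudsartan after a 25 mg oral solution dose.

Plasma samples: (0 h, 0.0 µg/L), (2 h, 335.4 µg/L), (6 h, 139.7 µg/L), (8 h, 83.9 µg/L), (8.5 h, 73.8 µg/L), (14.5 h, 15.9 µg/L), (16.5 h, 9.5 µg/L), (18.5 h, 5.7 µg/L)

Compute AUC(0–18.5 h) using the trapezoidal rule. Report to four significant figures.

AUC = 1858 µg/L·h

Trapezoidal AUC_0→18.5:
  [0→2]: (0.0+335.4)/2 × 2 = 335.4
  [2→6]: (335.4+139.7)/2 × 4 = 950.2
  [6→8]: (139.7+83.9)/2 × 2 = 223.6
  [8→8.5]: (83.9+73.8)/2 × 0.5 = 39.425
  [8.5→14.5]: (73.8+15.9)/2 × 6 = 269.1
  [14.5→16.5]: (15.9+9.5)/2 × 2 = 25.4
  [16.5→18.5]: (9.5+5.7)/2 × 2 = 15.2
  Sum = 1858.325 µg/L·h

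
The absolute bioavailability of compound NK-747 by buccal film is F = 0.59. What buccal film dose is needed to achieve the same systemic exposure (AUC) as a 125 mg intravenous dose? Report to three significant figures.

For equal systemic exposure: F × D_ev = D_iv
D_ev = D_iv / F = 125 / 0.59 = 211.864 mg

D_buccal = 212 mg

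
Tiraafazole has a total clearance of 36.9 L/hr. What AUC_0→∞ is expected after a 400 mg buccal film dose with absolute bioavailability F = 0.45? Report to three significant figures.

AUC = 4.88 mg/L·hr

AUC_0→∞ = F × Dose / CL
        = 0.45 × 400 / 36.9 = 4.87805 mg/L·hr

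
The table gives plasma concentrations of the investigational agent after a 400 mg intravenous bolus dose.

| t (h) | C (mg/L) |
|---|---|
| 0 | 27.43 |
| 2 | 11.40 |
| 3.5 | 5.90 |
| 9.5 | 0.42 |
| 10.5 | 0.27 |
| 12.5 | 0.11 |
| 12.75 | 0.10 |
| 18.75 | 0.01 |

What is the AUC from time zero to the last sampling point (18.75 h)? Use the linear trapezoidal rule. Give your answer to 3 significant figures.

AUC = 71.8 mg/L·h

Trapezoidal AUC_0→18.75:
  [0→2]: (27.43+11.40)/2 × 2 = 38.83
  [2→3.5]: (11.40+5.90)/2 × 1.5 = 12.975
  [3.5→9.5]: (5.90+0.42)/2 × 6 = 18.96
  [9.5→10.5]: (0.42+0.27)/2 × 1 = 0.345
  [10.5→12.5]: (0.27+0.11)/2 × 2 = 0.38
  [12.5→12.75]: (0.11+0.10)/2 × 0.25 = 0.02625
  [12.75→18.75]: (0.10+0.01)/2 × 6 = 0.33
  Sum = 71.84625 mg/L·h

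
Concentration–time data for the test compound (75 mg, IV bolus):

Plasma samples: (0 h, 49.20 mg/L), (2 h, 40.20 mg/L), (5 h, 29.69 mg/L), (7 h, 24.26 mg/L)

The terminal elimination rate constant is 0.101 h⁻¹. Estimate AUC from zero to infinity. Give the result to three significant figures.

AUC = 488 mg/L·h

Trapezoidal AUC_0→7:
  [0→2]: (49.20+40.20)/2 × 2 = 89.4
  [2→5]: (40.20+29.69)/2 × 3 = 104.835
  [5→7]: (29.69+24.26)/2 × 2 = 53.95
  Sum = 248.185 mg/L·h
Extrapolated tail: C_last / k_e = 24.26 / 0.101 = 240.198
AUC_0→∞ = 248.185 + 240.198 = 488.383 mg/L·h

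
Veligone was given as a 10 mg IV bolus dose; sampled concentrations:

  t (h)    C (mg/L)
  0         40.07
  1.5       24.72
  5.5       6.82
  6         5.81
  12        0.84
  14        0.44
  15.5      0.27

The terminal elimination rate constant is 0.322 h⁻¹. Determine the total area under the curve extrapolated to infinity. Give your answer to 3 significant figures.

AUC = 137 mg/L·h

Trapezoidal AUC_0→15.5:
  [0→1.5]: (40.07+24.72)/2 × 1.5 = 48.5925
  [1.5→5.5]: (24.72+6.82)/2 × 4 = 63.08
  [5.5→6]: (6.82+5.81)/2 × 0.5 = 3.1575
  [6→12]: (5.81+0.84)/2 × 6 = 19.95
  [12→14]: (0.84+0.44)/2 × 2 = 1.28
  [14→15.5]: (0.44+0.27)/2 × 1.5 = 0.5325
  Sum = 136.5925 mg/L·h
Extrapolated tail: C_last / k_e = 0.27 / 0.322 = 0.839
AUC_0→∞ = 136.5925 + 0.839 = 137.4315 mg/L·h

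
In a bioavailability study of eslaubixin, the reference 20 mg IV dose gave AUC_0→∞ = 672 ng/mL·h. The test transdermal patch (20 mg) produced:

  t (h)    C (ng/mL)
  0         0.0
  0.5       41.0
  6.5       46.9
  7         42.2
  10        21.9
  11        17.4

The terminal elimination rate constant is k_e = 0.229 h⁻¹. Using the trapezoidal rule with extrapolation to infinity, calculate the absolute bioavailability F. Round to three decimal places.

F = 0.726

Trapezoidal AUC_0→11 (transdermal patch):
  [0→0.5]: (0.0+41.0)/2 × 0.5 = 10.25
  [0.5→6.5]: (41.0+46.9)/2 × 6 = 263.7
  [6.5→7]: (46.9+42.2)/2 × 0.5 = 22.275
  [7→10]: (42.2+21.9)/2 × 3 = 96.15
  [10→11]: (21.9+17.4)/2 × 1 = 19.65
  Sum = 412.025 ng/mL·h
Tail: C_last/k_e = 17.4/0.229 = 75.983
AUC_0→∞ (transdermal patch) = 412.025 + 75.983 = 488.008 ng/mL·h
F = (AUC_ev/D_ev)/(AUC_iv/D_iv) = (488.008/20)/(672/20) = 24.4004/33.6 = 0.7262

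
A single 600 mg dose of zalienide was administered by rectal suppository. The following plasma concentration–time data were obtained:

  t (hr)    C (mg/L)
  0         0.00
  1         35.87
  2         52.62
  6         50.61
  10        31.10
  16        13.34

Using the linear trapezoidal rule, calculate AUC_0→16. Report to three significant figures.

AUC = 565 mg/L·hr

Trapezoidal AUC_0→16:
  [0→1]: (0.00+35.87)/2 × 1 = 17.935
  [1→2]: (35.87+52.62)/2 × 1 = 44.245
  [2→6]: (52.62+50.61)/2 × 4 = 206.46
  [6→10]: (50.61+31.10)/2 × 4 = 163.42
  [10→16]: (31.10+13.34)/2 × 6 = 133.32
  Sum = 565.38 mg/L·hr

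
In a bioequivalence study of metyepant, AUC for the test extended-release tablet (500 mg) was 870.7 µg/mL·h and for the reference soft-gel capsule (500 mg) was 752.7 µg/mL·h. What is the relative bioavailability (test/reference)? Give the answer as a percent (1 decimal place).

F_rel = (AUC_test/D_test) / (AUC_ref/D_ref)
      = (870.7/500) / (752.7/500)
      = 1.7414 / 1.5054 = 1.1568 = 115.68%

F_rel = 115.7%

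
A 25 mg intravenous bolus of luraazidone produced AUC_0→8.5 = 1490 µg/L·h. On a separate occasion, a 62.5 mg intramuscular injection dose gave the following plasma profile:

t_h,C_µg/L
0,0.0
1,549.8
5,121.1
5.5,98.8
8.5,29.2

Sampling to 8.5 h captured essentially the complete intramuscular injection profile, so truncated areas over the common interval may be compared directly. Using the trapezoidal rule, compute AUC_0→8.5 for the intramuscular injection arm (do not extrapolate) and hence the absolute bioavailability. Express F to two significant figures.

F = 0.50

Trapezoidal AUC_0→8.5 (intramuscular injection):
  [0→1]: (0.0+549.8)/2 × 1 = 274.9
  [1→5]: (549.8+121.1)/2 × 4 = 1341.8
  [5→5.5]: (121.1+98.8)/2 × 0.5 = 54.975
  [5.5→8.5]: (98.8+29.2)/2 × 3 = 192.0
  Sum = 1863.675 µg/L·h
F = (AUC_ev/D_ev)/(AUC_iv/D_iv) = (1863.675/62.5)/(1490/25) = 29.8188/59.6 = 0.5003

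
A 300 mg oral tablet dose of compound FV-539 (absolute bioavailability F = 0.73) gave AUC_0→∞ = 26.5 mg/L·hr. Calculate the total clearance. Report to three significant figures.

CL = F × Dose / AUC_0→∞
   = 0.73 × 300 / 26.5 = 8.26415 L/hr

CL = 8.26 L/hr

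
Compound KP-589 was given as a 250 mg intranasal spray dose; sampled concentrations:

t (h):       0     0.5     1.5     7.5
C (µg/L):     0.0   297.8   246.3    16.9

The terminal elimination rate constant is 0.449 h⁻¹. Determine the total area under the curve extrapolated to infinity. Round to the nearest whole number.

AUC = 1174 µg/L·h

Trapezoidal AUC_0→7.5:
  [0→0.5]: (0.0+297.8)/2 × 0.5 = 74.45
  [0.5→1.5]: (297.8+246.3)/2 × 1 = 272.05
  [1.5→7.5]: (246.3+16.9)/2 × 6 = 789.6
  Sum = 1136.1 µg/L·h
Extrapolated tail: C_last / k_e = 16.9 / 0.449 = 37.639
AUC_0→∞ = 1136.1 + 37.639 = 1173.739 µg/L·h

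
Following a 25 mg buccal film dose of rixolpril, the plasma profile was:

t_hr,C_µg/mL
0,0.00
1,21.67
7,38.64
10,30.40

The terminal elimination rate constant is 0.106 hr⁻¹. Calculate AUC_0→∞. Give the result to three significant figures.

Trapezoidal AUC_0→10:
  [0→1]: (0.00+21.67)/2 × 1 = 10.835
  [1→7]: (21.67+38.64)/2 × 6 = 180.93
  [7→10]: (38.64+30.40)/2 × 3 = 103.56
  Sum = 295.325 µg/mL·hr
Extrapolated tail: C_last / k_e = 30.40 / 0.106 = 286.792
AUC_0→∞ = 295.325 + 286.792 = 582.117 µg/mL·hr

AUC = 582 µg/mL·hr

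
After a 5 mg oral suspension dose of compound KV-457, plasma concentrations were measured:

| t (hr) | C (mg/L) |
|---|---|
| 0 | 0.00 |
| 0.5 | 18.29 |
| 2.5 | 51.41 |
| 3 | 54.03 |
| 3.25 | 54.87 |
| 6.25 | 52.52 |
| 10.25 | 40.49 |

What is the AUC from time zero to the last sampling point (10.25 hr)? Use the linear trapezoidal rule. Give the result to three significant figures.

Trapezoidal AUC_0→10.25:
  [0→0.5]: (0.00+18.29)/2 × 0.5 = 4.5725
  [0.5→2.5]: (18.29+51.41)/2 × 2 = 69.7
  [2.5→3]: (51.41+54.03)/2 × 0.5 = 26.36
  [3→3.25]: (54.03+54.87)/2 × 0.25 = 13.6125
  [3.25→6.25]: (54.87+52.52)/2 × 3 = 161.085
  [6.25→10.25]: (52.52+40.49)/2 × 4 = 186.02
  Sum = 461.35 mg/L·hr

AUC = 461 mg/L·hr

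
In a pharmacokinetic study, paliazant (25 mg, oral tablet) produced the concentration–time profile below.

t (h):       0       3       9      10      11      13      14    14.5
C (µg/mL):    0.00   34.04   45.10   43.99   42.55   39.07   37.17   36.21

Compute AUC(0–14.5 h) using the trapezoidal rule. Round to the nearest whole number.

Trapezoidal AUC_0→14.5:
  [0→3]: (0.00+34.04)/2 × 3 = 51.06
  [3→9]: (34.04+45.10)/2 × 6 = 237.42
  [9→10]: (45.10+43.99)/2 × 1 = 44.545
  [10→11]: (43.99+42.55)/2 × 1 = 43.27
  [11→13]: (42.55+39.07)/2 × 2 = 81.62
  [13→14]: (39.07+37.17)/2 × 1 = 38.12
  [14→14.5]: (37.17+36.21)/2 × 0.5 = 18.345
  Sum = 514.38 µg/mL·h

AUC = 514 µg/mL·h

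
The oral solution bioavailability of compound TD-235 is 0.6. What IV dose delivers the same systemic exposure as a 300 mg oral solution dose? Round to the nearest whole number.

D_iv = 180 mg

Systemic exposure from an extravascular dose = F × D_ev, so the equivalent IV dose is F × D_ev.
D_iv = F × D_ev = 0.6 × 300 = 180 mg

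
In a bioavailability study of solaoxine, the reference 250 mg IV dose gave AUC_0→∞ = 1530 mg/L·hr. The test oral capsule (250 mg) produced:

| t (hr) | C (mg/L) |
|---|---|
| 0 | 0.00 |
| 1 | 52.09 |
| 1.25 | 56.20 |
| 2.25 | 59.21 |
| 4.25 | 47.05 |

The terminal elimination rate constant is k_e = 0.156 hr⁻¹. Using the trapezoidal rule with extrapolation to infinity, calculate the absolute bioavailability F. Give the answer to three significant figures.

Trapezoidal AUC_0→4.25 (oral capsule):
  [0→1]: (0.00+52.09)/2 × 1 = 26.045
  [1→1.25]: (52.09+56.20)/2 × 0.25 = 13.53625
  [1.25→2.25]: (56.20+59.21)/2 × 1 = 57.705
  [2.25→4.25]: (59.21+47.05)/2 × 2 = 106.26
  Sum = 203.54625 mg/L·hr
Tail: C_last/k_e = 47.05/0.156 = 301.603
AUC_0→∞ (oral capsule) = 203.54625 + 301.603 = 505.14925 mg/L·hr
F = (AUC_ev/D_ev)/(AUC_iv/D_iv) = (505.14925/250)/(1530/250) = 2.020597/6.12 = 0.3302

F = 0.330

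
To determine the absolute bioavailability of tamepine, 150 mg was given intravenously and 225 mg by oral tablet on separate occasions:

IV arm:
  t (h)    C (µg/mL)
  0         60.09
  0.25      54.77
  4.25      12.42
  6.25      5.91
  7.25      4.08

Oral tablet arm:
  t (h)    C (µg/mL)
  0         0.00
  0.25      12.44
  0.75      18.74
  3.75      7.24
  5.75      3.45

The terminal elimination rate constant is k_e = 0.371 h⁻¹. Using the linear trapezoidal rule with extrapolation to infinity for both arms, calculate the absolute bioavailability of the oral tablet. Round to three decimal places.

Trapezoidal AUC_0→7.25 (IV):
  [0→0.25]: (60.09+54.77)/2 × 0.25 = 14.3575
  [0.25→4.25]: (54.77+12.42)/2 × 4 = 134.38
  [4.25→6.25]: (12.42+5.91)/2 × 2 = 18.33
  [6.25→7.25]: (5.91+4.08)/2 × 1 = 4.995
  Sum = 172.0625 µg/mL·h
IV tail: 4.08/0.371 = 10.997; AUC_iv,0→∞ = 172.0625 + 10.997 = 183.0595 µg/mL·h
Trapezoidal AUC_0→5.75 (oral tablet):
  [0→0.25]: (0.00+12.44)/2 × 0.25 = 1.555
  [0.25→0.75]: (12.44+18.74)/2 × 0.5 = 7.795
  [0.75→3.75]: (18.74+7.24)/2 × 3 = 38.97
  [3.75→5.75]: (7.24+3.45)/2 × 2 = 10.69
  Sum = 59.01 µg/mL·h
oral tablet tail: 3.45/0.371 = 9.299; AUC_ev,0→∞ = 59.01 + 9.299 = 68.309 µg/mL·h
F = (AUC_ev/D_ev)/(AUC_iv/D_iv) = (68.309/225)/(183.0595/150) = 0.303596/1.2204 = 0.2488

F = 0.249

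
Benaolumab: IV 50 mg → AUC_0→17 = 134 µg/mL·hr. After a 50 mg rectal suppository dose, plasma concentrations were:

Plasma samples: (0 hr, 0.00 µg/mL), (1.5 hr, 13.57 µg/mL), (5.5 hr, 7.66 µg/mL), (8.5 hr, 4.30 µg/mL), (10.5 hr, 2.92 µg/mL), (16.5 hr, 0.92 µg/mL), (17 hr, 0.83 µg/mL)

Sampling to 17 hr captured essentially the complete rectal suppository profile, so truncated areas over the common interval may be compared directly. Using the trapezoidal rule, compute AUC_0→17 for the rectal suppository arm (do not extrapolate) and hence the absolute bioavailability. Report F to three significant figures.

Trapezoidal AUC_0→17 (rectal suppository):
  [0→1.5]: (0.00+13.57)/2 × 1.5 = 10.1775
  [1.5→5.5]: (13.57+7.66)/2 × 4 = 42.46
  [5.5→8.5]: (7.66+4.30)/2 × 3 = 17.94
  [8.5→10.5]: (4.30+2.92)/2 × 2 = 7.22
  [10.5→16.5]: (2.92+0.92)/2 × 6 = 11.52
  [16.5→17]: (0.92+0.83)/2 × 0.5 = 0.4375
  Sum = 89.755 µg/mL·hr
F = (AUC_ev/D_ev)/(AUC_iv/D_iv) = (89.755/50)/(134/50) = 1.7951/2.68 = 0.6698

F = 0.670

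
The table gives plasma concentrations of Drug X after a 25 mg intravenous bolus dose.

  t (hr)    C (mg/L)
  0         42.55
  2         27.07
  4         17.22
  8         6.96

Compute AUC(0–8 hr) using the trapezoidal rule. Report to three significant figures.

Trapezoidal AUC_0→8:
  [0→2]: (42.55+27.07)/2 × 2 = 69.62
  [2→4]: (27.07+17.22)/2 × 2 = 44.29
  [4→8]: (17.22+6.96)/2 × 4 = 48.36
  Sum = 162.27 mg/L·hr

AUC = 162 mg/L·hr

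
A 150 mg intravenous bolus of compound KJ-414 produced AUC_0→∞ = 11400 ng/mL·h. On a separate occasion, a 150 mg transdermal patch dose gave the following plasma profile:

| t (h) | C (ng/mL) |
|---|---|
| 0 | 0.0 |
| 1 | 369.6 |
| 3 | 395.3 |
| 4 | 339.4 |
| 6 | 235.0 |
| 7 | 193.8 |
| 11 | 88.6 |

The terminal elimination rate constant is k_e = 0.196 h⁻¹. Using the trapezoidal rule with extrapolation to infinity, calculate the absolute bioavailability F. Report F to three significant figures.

Trapezoidal AUC_0→11 (transdermal patch):
  [0→1]: (0.0+369.6)/2 × 1 = 184.8
  [1→3]: (369.6+395.3)/2 × 2 = 764.9
  [3→4]: (395.3+339.4)/2 × 1 = 367.35
  [4→6]: (339.4+235.0)/2 × 2 = 574.4
  [6→7]: (235.0+193.8)/2 × 1 = 214.4
  [7→11]: (193.8+88.6)/2 × 4 = 564.8
  Sum = 2670.65 ng/mL·h
Tail: C_last/k_e = 88.6/0.196 = 452.041
AUC_0→∞ (transdermal patch) = 2670.65 + 452.041 = 3122.691 ng/mL·h
F = (AUC_ev/D_ev)/(AUC_iv/D_iv) = (3122.691/150)/(11400/150) = 20.81794/76 = 0.2739

F = 0.274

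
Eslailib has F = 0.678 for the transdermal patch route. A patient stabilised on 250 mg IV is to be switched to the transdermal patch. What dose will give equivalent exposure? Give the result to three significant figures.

For equal systemic exposure: F × D_ev = D_iv
D_ev = D_iv / F = 250 / 0.678 = 368.732 mg

D_transdermal = 369 mg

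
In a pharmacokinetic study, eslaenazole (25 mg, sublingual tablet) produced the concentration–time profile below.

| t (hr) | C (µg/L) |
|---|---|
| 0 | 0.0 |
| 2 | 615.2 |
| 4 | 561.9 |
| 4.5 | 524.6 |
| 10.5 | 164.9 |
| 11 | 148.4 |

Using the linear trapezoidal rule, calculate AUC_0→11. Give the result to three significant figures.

AUC = 4210 µg/L·hr

Trapezoidal AUC_0→11:
  [0→2]: (0.0+615.2)/2 × 2 = 615.2
  [2→4]: (615.2+561.9)/2 × 2 = 1177.1
  [4→4.5]: (561.9+524.6)/2 × 0.5 = 271.625
  [4.5→10.5]: (524.6+164.9)/2 × 6 = 2068.5
  [10.5→11]: (164.9+148.4)/2 × 0.5 = 78.325
  Sum = 4210.75 µg/L·hr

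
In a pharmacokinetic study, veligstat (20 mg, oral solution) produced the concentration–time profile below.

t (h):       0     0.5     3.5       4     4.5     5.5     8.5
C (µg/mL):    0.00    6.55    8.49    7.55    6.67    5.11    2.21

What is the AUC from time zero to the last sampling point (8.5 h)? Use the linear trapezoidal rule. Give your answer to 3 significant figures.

Trapezoidal AUC_0→8.5:
  [0→0.5]: (0.00+6.55)/2 × 0.5 = 1.6375
  [0.5→3.5]: (6.55+8.49)/2 × 3 = 22.56
  [3.5→4]: (8.49+7.55)/2 × 0.5 = 4.01
  [4→4.5]: (7.55+6.67)/2 × 0.5 = 3.555
  [4.5→5.5]: (6.67+5.11)/2 × 1 = 5.89
  [5.5→8.5]: (5.11+2.21)/2 × 3 = 10.98
  Sum = 48.6325 µg/mL·h

AUC = 48.6 µg/mL·h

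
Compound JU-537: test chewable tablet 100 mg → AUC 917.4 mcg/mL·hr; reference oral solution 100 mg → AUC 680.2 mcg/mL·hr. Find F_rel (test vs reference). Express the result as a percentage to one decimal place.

F_rel = 134.9%

F_rel = (AUC_test/D_test) / (AUC_ref/D_ref)
      = (917.4/100) / (680.2/100)
      = 9.174 / 6.802 = 1.3487 = 134.87%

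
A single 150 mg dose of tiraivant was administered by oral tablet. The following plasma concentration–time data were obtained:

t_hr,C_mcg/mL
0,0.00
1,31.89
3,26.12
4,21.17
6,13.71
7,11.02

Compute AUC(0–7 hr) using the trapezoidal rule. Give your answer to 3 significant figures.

AUC = 145 mcg/mL·hr

Trapezoidal AUC_0→7:
  [0→1]: (0.00+31.89)/2 × 1 = 15.945
  [1→3]: (31.89+26.12)/2 × 2 = 58.01
  [3→4]: (26.12+21.17)/2 × 1 = 23.645
  [4→6]: (21.17+13.71)/2 × 2 = 34.88
  [6→7]: (13.71+11.02)/2 × 1 = 12.365
  Sum = 144.845 mcg/mL·hr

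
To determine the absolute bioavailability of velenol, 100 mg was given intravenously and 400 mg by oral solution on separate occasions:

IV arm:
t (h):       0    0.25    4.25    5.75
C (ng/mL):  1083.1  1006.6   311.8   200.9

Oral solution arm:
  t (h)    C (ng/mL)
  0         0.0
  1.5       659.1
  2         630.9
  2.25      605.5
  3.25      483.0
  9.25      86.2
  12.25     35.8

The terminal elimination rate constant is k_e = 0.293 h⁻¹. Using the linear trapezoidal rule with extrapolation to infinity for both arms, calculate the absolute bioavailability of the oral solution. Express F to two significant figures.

Trapezoidal AUC_0→5.75 (IV):
  [0→0.25]: (1083.1+1006.6)/2 × 0.25 = 261.2125
  [0.25→4.25]: (1006.6+311.8)/2 × 4 = 2636.8
  [4.25→5.75]: (311.8+200.9)/2 × 1.5 = 384.525
  Sum = 3282.5375 ng/mL·h
IV tail: 200.9/0.293 = 685.666; AUC_iv,0→∞ = 3282.5375 + 685.666 = 3968.2035 ng/mL·h
Trapezoidal AUC_0→12.25 (oral solution):
  [0→1.5]: (0.0+659.1)/2 × 1.5 = 494.325
  [1.5→2]: (659.1+630.9)/2 × 0.5 = 322.5
  [2→2.25]: (630.9+605.5)/2 × 0.25 = 154.55
  [2.25→3.25]: (605.5+483.0)/2 × 1 = 544.25
  [3.25→9.25]: (483.0+86.2)/2 × 6 = 1707.6
  [9.25→12.25]: (86.2+35.8)/2 × 3 = 183.0
  Sum = 3406.225 ng/mL·h
oral solution tail: 35.8/0.293 = 122.184; AUC_ev,0→∞ = 3406.225 + 122.184 = 3528.409 ng/mL·h
F = (AUC_ev/D_ev)/(AUC_iv/D_iv) = (3528.409/400)/(3968.2035/100) = 8.8210225/39.682035 = 0.2223

F = 0.22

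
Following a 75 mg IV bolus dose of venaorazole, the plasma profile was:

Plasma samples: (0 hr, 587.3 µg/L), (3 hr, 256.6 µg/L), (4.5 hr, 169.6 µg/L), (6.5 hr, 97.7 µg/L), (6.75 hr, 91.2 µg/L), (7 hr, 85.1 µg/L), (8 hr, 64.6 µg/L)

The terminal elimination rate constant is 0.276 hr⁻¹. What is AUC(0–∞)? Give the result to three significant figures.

Trapezoidal AUC_0→8:
  [0→3]: (587.3+256.6)/2 × 3 = 1265.85
  [3→4.5]: (256.6+169.6)/2 × 1.5 = 319.65
  [4.5→6.5]: (169.6+97.7)/2 × 2 = 267.3
  [6.5→6.75]: (97.7+91.2)/2 × 0.25 = 23.6125
  [6.75→7]: (91.2+85.1)/2 × 0.25 = 22.0375
  [7→8]: (85.1+64.6)/2 × 1 = 74.85
  Sum = 1973.3 µg/L·hr
Extrapolated tail: C_last / k_e = 64.6 / 0.276 = 234.058
AUC_0→∞ = 1973.3 + 234.058 = 2207.358 µg/L·hr

AUC = 2210 µg/L·hr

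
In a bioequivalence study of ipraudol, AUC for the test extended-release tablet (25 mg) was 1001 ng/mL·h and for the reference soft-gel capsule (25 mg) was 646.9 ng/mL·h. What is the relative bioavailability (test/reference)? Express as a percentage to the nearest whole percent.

F_rel = 155%

F_rel = (AUC_test/D_test) / (AUC_ref/D_ref)
      = (1001/25) / (646.9/25)
      = 40.04 / 25.876 = 1.5474 = 154.74%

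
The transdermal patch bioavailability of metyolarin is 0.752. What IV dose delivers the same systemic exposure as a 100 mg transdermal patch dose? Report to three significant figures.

Systemic exposure from an extravascular dose = F × D_ev, so the equivalent IV dose is F × D_ev.
D_iv = F × D_ev = 0.752 × 100 = 75.2 mg

D_iv = 75.2 mg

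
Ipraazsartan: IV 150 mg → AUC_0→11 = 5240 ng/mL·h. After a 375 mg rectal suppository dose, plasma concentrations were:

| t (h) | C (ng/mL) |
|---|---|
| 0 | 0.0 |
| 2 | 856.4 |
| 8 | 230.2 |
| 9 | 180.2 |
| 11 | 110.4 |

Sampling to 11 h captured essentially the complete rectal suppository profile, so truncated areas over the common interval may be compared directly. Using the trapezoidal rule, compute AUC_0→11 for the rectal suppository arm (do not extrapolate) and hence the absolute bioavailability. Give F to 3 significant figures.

Trapezoidal AUC_0→11 (rectal suppository):
  [0→2]: (0.0+856.4)/2 × 2 = 856.4
  [2→8]: (856.4+230.2)/2 × 6 = 3259.8
  [8→9]: (230.2+180.2)/2 × 1 = 205.2
  [9→11]: (180.2+110.4)/2 × 2 = 290.6
  Sum = 4612.0 ng/mL·h
F = (AUC_ev/D_ev)/(AUC_iv/D_iv) = (4612.0/375)/(5240/150) = 12.2987/34.9333 = 0.3521

F = 0.352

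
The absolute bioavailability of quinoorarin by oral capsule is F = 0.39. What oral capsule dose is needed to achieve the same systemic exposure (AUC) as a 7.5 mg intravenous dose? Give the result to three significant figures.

For equal systemic exposure: F × D_ev = D_iv
D_ev = D_iv / F = 7.5 / 0.39 = 19.2308 mg

D_oral = 19.2 mg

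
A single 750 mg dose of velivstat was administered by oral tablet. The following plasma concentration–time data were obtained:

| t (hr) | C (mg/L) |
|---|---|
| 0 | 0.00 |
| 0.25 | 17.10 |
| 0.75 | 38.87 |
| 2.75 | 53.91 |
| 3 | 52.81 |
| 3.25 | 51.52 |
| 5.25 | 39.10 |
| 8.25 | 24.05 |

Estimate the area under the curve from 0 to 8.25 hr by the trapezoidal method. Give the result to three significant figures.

AUC = 321 mg/L·hr

Trapezoidal AUC_0→8.25:
  [0→0.25]: (0.00+17.10)/2 × 0.25 = 2.1375
  [0.25→0.75]: (17.10+38.87)/2 × 0.5 = 13.9925
  [0.75→2.75]: (38.87+53.91)/2 × 2 = 92.78
  [2.75→3]: (53.91+52.81)/2 × 0.25 = 13.34
  [3→3.25]: (52.81+51.52)/2 × 0.25 = 13.04125
  [3.25→5.25]: (51.52+39.10)/2 × 2 = 90.62
  [5.25→8.25]: (39.10+24.05)/2 × 3 = 94.725
  Sum = 320.63625 mg/L·hr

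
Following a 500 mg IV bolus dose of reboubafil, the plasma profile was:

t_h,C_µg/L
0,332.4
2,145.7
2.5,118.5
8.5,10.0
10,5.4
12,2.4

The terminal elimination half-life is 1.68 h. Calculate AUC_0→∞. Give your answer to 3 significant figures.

AUC = 955 µg/L·h

Trapezoidal AUC_0→12:
  [0→2]: (332.4+145.7)/2 × 2 = 478.1
  [2→2.5]: (145.7+118.5)/2 × 0.5 = 66.05
  [2.5→8.5]: (118.5+10.0)/2 × 6 = 385.5
  [8.5→10]: (10.0+5.4)/2 × 1.5 = 11.55
  [10→12]: (5.4+2.4)/2 × 2 = 7.8
  Sum = 949.0 µg/L·h
k_e = ln2 / t½ = 0.693147 / 1.68 = 0.4126 h^-1
Extrapolated tail: C_last / k_e = 2.4 / 0.4126 = 5.817
AUC_0→∞ = 949.0 + 5.817 = 954.817 µg/L·h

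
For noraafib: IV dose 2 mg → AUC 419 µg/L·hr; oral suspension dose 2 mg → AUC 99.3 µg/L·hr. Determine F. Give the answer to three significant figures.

F = 0.237

F = (AUC_ev / D_ev) / (AUC_iv / D_iv)
  = (99.3/2) / (419/2)
  = 49.65 / 209.5 = 0.2370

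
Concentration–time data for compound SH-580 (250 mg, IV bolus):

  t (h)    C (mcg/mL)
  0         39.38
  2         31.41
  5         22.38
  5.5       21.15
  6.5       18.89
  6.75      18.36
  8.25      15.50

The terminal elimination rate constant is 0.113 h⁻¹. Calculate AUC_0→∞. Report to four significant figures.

Trapezoidal AUC_0→8.25:
  [0→2]: (39.38+31.41)/2 × 2 = 70.79
  [2→5]: (31.41+22.38)/2 × 3 = 80.685
  [5→5.5]: (22.38+21.15)/2 × 0.5 = 10.8825
  [5.5→6.5]: (21.15+18.89)/2 × 1 = 20.02
  [6.5→6.75]: (18.89+18.36)/2 × 0.25 = 4.65625
  [6.75→8.25]: (18.36+15.50)/2 × 1.5 = 25.395
  Sum = 212.42875 mcg/mL·h
Extrapolated tail: C_last / k_e = 15.50 / 0.113 = 137.168
AUC_0→∞ = 212.42875 + 137.168 = 349.59675 mcg/mL·h

AUC = 349.6 mcg/mL·h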